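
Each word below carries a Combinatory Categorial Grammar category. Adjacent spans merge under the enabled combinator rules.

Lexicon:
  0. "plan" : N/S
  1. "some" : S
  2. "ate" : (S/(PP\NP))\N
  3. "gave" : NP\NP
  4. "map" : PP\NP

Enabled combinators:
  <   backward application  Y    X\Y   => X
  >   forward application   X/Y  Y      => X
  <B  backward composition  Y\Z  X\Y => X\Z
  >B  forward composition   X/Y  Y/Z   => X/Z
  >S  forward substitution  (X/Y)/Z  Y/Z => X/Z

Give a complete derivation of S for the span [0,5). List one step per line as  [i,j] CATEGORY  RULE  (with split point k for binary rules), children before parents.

[0,1] N/S  lex  "plan"
[1,2] S  lex  "some"
[0,2] N  >  k=1
[2,3] (S/(PP\NP))\N  lex  "ate"
[0,3] S/(PP\NP)  <  k=2
[3,4] NP\NP  lex  "gave"
[4,5] PP\NP  lex  "map"
[3,5] PP\NP  <B  k=4
[0,5] S  >  k=3

[0,5] S   >
  [0,3] S/(PP\NP)   <
    [0,2] N   >
      [0,1] "plan" : N/S
      [1,2] "some" : S
    [2,3] "ate" : (S/(PP\NP))\N
  [3,5] PP\NP   <B
    [3,4] "gave" : NP\NP
    [4,5] "map" : PP\NP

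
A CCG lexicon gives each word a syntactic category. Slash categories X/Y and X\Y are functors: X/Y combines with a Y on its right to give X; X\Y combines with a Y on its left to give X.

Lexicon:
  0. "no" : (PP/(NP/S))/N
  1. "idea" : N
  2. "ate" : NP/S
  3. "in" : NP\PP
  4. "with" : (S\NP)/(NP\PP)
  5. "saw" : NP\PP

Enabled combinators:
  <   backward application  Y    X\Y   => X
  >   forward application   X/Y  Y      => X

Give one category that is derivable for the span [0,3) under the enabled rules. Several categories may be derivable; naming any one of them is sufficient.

[0,6] S   <
  [0,4] NP   <
    [0,3] PP   >
      [0,2] PP/(NP/S)   >
        [0,1] "no" : (PP/(NP/S))/N
        [1,2] "idea" : N
      [2,3] "ate" : NP/S
    [3,4] "in" : NP\PP
  [4,6] S\NP   >
    [4,5] "with" : (S\NP)/(NP\PP)
    [5,6] "saw" : NP\PP

PP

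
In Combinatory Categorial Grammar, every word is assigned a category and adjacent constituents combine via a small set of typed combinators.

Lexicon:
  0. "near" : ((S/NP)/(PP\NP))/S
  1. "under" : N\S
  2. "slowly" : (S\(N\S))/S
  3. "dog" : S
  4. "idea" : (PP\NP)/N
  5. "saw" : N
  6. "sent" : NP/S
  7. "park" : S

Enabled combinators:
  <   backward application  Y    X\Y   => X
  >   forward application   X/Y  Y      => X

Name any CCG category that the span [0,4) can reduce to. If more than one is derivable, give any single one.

[0,8] S   >
  [0,6] S/NP   >
    [0,4] (S/NP)/(PP\NP)   >
      [0,1] "near" : ((S/NP)/(PP\NP))/S
      [1,4] S   <
        [1,2] "under" : N\S
        [2,4] S\(N\S)   >
          [2,3] "slowly" : (S\(N\S))/S
          [3,4] "dog" : S
    [4,6] PP\NP   >
      [4,5] "idea" : (PP\NP)/N
      [5,6] "saw" : N
  [6,8] NP   >
    [6,7] "sent" : NP/S
    [7,8] "park" : S

(S/NP)/(PP\NP)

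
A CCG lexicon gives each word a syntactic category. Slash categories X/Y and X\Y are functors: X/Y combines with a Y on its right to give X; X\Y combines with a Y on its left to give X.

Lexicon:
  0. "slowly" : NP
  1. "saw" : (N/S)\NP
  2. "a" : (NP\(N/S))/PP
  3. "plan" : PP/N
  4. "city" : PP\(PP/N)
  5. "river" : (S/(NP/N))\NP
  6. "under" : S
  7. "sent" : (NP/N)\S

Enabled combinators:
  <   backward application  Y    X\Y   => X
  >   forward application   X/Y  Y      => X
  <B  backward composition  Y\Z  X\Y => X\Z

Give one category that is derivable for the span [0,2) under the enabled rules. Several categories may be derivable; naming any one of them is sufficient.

N/S

[0,8] S   >
  [0,6] S/(NP/N)   <
    [0,5] NP   <
      [0,2] N/S   <
        [0,1] "slowly" : NP
        [1,2] "saw" : (N/S)\NP
      [2,5] NP\(N/S)   >
        [2,3] "a" : (NP\(N/S))/PP
        [3,5] PP   <
          [3,4] "plan" : PP/N
          [4,5] "city" : PP\(PP/N)
    [5,6] "river" : (S/(NP/N))\NP
  [6,8] NP/N   <
    [6,7] "under" : S
    [7,8] "sent" : (NP/N)\S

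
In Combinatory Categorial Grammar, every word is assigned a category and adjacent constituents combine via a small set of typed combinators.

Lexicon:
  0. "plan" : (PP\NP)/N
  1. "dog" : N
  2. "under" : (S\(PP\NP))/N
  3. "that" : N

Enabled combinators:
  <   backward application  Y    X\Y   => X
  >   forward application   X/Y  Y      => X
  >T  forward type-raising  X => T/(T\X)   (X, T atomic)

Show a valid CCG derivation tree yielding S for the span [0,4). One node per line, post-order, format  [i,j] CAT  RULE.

[0,4] S   <
  [0,2] PP\NP   >
    [0,1] "plan" : (PP\NP)/N
    [1,2] "dog" : N
  [2,4] S\(PP\NP)   >
    [2,3] "under" : (S\(PP\NP))/N
    [3,4] "that" : N

[0,1] (PP\NP)/N  lex  "plan"
[1,2] N  lex  "dog"
[0,2] PP\NP  >  k=1
[2,3] (S\(PP\NP))/N  lex  "under"
[3,4] N  lex  "that"
[2,4] S\(PP\NP)  >  k=3
[0,4] S  <  k=2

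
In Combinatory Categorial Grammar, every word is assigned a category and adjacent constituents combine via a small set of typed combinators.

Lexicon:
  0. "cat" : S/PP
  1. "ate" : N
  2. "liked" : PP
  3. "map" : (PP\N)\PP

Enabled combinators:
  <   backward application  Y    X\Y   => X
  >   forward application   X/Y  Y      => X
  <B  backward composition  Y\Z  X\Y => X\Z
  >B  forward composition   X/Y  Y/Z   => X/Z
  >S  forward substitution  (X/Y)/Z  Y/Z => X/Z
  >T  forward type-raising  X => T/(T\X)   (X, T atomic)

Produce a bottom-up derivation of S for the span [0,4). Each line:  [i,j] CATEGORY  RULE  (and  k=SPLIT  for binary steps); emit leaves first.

[0,4] S   >
  [0,1] "cat" : S/PP
  [1,4] PP   <
    [1,2] "ate" : N
    [2,4] PP\N   <
      [2,3] "liked" : PP
      [3,4] "map" : (PP\N)\PP

[0,1] S/PP  lex  "cat"
[1,2] N  lex  "ate"
[2,3] PP  lex  "liked"
[3,4] (PP\N)\PP  lex  "map"
[2,4] PP\N  <  k=3
[1,4] PP  <  k=2
[0,4] S  >  k=1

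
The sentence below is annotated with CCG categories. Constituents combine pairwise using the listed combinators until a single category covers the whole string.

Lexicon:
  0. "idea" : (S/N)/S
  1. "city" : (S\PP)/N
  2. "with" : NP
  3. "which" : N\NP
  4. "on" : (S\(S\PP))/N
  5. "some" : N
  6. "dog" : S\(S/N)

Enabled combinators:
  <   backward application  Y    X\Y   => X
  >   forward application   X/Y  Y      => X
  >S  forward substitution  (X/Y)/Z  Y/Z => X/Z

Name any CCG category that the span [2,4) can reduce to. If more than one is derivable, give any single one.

[0,7] S   <
  [0,6] S/N   >
    [0,1] "idea" : (S/N)/S
    [1,6] S   <
      [1,4] S\PP   >
        [1,2] "city" : (S\PP)/N
        [2,4] N   <
          [2,3] "with" : NP
          [3,4] "which" : N\NP
      [4,6] S\(S\PP)   >
        [4,5] "on" : (S\(S\PP))/N
        [5,6] "some" : N
  [6,7] "dog" : S\(S/N)

N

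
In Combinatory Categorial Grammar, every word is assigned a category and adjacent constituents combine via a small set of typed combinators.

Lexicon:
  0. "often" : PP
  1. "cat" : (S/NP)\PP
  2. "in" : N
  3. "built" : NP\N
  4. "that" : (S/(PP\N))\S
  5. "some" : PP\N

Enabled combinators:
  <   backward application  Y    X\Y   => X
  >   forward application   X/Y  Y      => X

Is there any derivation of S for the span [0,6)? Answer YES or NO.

[0,6] S   >
  [0,5] S/(PP\N)   <
    [0,4] S   >
      [0,2] S/NP   <
        [0,1] "often" : PP
        [1,2] "cat" : (S/NP)\PP
      [2,4] NP   <
        [2,3] "in" : N
        [3,4] "built" : NP\N
    [4,5] "that" : (S/(PP\N))\S
  [5,6] "some" : PP\N

YES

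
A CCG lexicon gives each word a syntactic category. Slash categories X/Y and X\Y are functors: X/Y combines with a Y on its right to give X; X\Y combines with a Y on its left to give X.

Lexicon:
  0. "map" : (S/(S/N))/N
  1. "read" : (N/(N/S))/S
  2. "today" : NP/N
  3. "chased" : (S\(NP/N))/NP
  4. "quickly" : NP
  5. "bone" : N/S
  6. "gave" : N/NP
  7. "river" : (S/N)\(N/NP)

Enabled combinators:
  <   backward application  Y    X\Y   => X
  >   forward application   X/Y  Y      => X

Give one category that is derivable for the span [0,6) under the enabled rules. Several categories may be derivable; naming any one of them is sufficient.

S/(S/N)

[0,8] S   >
  [0,6] S/(S/N)   >
    [0,1] "map" : (S/(S/N))/N
    [1,6] N   >
      [1,5] N/(N/S)   >
        [1,2] "read" : (N/(N/S))/S
        [2,5] S   <
          [2,3] "today" : NP/N
          [3,5] S\(NP/N)   >
            [3,4] "chased" : (S\(NP/N))/NP
            [4,5] "quickly" : NP
      [5,6] "bone" : N/S
  [6,8] S/N   <
    [6,7] "gave" : N/NP
    [7,8] "river" : (S/N)\(N/NP)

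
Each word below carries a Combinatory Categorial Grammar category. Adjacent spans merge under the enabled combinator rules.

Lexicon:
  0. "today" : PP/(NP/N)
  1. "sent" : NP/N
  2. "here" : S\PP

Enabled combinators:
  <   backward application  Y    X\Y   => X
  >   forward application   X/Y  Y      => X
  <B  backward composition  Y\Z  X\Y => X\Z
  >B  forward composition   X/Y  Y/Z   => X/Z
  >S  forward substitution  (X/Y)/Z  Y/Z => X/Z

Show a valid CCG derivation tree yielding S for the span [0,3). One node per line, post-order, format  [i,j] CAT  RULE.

[0,3] S   <
  [0,2] PP   >
    [0,1] "today" : PP/(NP/N)
    [1,2] "sent" : NP/N
  [2,3] "here" : S\PP

[0,1] PP/(NP/N)  lex  "today"
[1,2] NP/N  lex  "sent"
[0,2] PP  >  k=1
[2,3] S\PP  lex  "here"
[0,3] S  <  k=2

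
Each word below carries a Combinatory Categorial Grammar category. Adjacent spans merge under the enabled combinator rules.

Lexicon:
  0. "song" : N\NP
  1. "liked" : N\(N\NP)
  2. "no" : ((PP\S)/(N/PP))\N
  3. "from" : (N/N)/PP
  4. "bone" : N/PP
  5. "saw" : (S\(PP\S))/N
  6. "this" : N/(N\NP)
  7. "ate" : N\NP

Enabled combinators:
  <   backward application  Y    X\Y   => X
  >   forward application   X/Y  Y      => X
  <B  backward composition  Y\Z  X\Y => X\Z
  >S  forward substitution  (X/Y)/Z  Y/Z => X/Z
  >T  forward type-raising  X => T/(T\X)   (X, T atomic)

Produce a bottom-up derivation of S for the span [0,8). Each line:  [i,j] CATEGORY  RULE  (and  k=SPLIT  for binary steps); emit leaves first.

[0,8] S   <
  [0,5] PP\S   >
    [0,3] (PP\S)/(N/PP)   <
      [0,2] N   <
        [0,1] "song" : N\NP
        [1,2] "liked" : N\(N\NP)
      [2,3] "no" : ((PP\S)/(N/PP))\N
    [3,5] N/PP   >S
      [3,4] "from" : (N/N)/PP
      [4,5] "bone" : N/PP
  [5,8] S\(PP\S)   >
    [5,6] "saw" : (S\(PP\S))/N
    [6,8] N   >
      [6,7] "this" : N/(N\NP)
      [7,8] "ate" : N\NP

[0,1] N\NP  lex  "song"
[1,2] N\(N\NP)  lex  "liked"
[0,2] N  <  k=1
[2,3] ((PP\S)/(N/PP))\N  lex  "no"
[0,3] (PP\S)/(N/PP)  <  k=2
[3,4] (N/N)/PP  lex  "from"
[4,5] N/PP  lex  "bone"
[3,5] N/PP  >S  k=4
[0,5] PP\S  >  k=3
[5,6] (S\(PP\S))/N  lex  "saw"
[6,7] N/(N\NP)  lex  "this"
[7,8] N\NP  lex  "ate"
[6,8] N  >  k=7
[5,8] S\(PP\S)  >  k=6
[0,8] S  <  k=5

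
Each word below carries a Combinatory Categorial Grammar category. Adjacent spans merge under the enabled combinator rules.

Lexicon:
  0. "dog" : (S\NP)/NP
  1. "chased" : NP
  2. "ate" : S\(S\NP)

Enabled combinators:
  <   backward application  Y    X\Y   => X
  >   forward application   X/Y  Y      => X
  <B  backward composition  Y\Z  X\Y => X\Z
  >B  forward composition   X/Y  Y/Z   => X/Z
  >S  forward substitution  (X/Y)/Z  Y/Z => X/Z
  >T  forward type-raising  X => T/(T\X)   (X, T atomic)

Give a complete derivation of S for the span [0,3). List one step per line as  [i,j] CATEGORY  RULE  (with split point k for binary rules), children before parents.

[0,3] S   <
  [0,2] S\NP   >
    [0,1] "dog" : (S\NP)/NP
    [1,2] "chased" : NP
  [2,3] "ate" : S\(S\NP)

[0,1] (S\NP)/NP  lex  "dog"
[1,2] NP  lex  "chased"
[0,2] S\NP  >  k=1
[2,3] S\(S\NP)  lex  "ate"
[0,3] S  <  k=2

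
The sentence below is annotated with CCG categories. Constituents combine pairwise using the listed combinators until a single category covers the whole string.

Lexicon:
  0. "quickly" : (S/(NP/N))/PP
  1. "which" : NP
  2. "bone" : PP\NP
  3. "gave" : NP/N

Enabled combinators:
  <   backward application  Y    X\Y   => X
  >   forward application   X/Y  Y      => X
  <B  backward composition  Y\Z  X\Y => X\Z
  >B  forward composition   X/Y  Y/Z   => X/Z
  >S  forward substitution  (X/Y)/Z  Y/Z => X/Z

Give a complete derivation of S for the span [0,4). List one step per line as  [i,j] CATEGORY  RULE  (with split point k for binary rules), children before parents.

[0,4] S   >
  [0,3] S/(NP/N)   >
    [0,1] "quickly" : (S/(NP/N))/PP
    [1,3] PP   <
      [1,2] "which" : NP
      [2,3] "bone" : PP\NP
  [3,4] "gave" : NP/N

[0,1] (S/(NP/N))/PP  lex  "quickly"
[1,2] NP  lex  "which"
[2,3] PP\NP  lex  "bone"
[1,3] PP  <  k=2
[0,3] S/(NP/N)  >  k=1
[3,4] NP/N  lex  "gave"
[0,4] S  >  k=3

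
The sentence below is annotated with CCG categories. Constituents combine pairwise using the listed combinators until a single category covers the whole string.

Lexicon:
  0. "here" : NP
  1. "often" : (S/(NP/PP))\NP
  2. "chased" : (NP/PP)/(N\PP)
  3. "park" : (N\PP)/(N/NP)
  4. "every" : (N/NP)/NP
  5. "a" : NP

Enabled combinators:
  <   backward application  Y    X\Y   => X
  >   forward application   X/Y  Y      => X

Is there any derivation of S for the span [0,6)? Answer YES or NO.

YES

[0,6] S   >
  [0,2] S/(NP/PP)   <
    [0,1] "here" : NP
    [1,2] "often" : (S/(NP/PP))\NP
  [2,6] NP/PP   >
    [2,3] "chased" : (NP/PP)/(N\PP)
    [3,6] N\PP   >
      [3,4] "park" : (N\PP)/(N/NP)
      [4,6] N/NP   >
        [4,5] "every" : (N/NP)/NP
        [5,6] "a" : NP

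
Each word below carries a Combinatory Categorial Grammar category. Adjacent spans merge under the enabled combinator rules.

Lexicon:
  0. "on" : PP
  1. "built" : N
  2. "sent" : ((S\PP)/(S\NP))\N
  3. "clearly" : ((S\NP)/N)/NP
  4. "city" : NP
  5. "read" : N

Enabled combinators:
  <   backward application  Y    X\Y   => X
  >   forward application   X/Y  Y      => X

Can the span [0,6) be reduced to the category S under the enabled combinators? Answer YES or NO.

[0,6] S   <
  [0,1] "on" : PP
  [1,6] S\PP   >
    [1,3] (S\PP)/(S\NP)   <
      [1,2] "built" : N
      [2,3] "sent" : ((S\PP)/(S\NP))\N
    [3,6] S\NP   >
      [3,5] (S\NP)/N   >
        [3,4] "clearly" : ((S\NP)/N)/NP
        [4,5] "city" : NP
      [5,6] "read" : N

YES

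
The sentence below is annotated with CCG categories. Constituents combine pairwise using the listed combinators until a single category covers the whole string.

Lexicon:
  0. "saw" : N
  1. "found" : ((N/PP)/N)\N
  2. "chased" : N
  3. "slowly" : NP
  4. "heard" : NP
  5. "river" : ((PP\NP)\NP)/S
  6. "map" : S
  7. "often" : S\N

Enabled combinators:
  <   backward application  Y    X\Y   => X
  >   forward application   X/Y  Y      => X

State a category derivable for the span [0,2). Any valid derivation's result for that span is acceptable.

(N/PP)/N

[0,8] S   <
  [0,7] N   >
    [0,3] N/PP   >
      [0,2] (N/PP)/N   <
        [0,1] "saw" : N
        [1,2] "found" : ((N/PP)/N)\N
      [2,3] "chased" : N
    [3,7] PP   <
      [3,4] "slowly" : NP
      [4,7] PP\NP   <
        [4,5] "heard" : NP
        [5,7] (PP\NP)\NP   >
          [5,6] "river" : ((PP\NP)\NP)/S
          [6,7] "map" : S
  [7,8] "often" : S\N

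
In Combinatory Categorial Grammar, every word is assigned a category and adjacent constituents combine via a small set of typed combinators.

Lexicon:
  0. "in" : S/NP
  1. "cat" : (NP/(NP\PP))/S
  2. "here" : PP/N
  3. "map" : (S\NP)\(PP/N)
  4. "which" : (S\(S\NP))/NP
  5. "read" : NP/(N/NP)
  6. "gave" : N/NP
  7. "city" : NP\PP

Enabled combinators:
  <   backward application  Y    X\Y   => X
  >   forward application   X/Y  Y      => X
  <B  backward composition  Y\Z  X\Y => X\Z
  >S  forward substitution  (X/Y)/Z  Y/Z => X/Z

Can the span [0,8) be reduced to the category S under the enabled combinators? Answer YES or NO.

YES

[0,8] S   >
  [0,1] "in" : S/NP
  [1,8] NP   >
    [1,7] NP/(NP\PP)   >
      [1,2] "cat" : (NP/(NP\PP))/S
      [2,7] S   <
        [2,4] S\NP   <
          [2,3] "here" : PP/N
          [3,4] "map" : (S\NP)\(PP/N)
        [4,7] S\(S\NP)   >
          [4,5] "which" : (S\(S\NP))/NP
          [5,7] NP   >
            [5,6] "read" : NP/(N/NP)
            [6,7] "gave" : N/NP
    [7,8] "city" : NP\PP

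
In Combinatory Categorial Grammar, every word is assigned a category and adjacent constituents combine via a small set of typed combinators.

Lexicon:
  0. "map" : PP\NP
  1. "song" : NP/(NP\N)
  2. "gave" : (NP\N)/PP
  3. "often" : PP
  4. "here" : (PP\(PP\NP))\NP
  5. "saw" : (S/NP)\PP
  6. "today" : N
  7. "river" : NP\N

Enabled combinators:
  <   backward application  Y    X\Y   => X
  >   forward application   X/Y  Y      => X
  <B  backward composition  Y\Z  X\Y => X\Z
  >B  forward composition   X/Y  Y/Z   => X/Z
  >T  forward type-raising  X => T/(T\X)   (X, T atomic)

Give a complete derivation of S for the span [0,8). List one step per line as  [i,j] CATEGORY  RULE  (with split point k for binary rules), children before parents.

[0,8] S   >
  [0,6] S/NP   <
    [0,5] PP   <
      [0,1] "map" : PP\NP
      [1,5] PP\(PP\NP)   <
        [1,4] NP   >
          [1,2] "song" : NP/(NP\N)
          [2,4] NP\N   >
            [2,3] "gave" : (NP\N)/PP
            [3,4] "often" : PP
        [4,5] "here" : (PP\(PP\NP))\NP
    [5,6] "saw" : (S/NP)\PP
  [6,8] NP   <
    [6,7] "today" : N
    [7,8] "river" : NP\N

[0,1] PP\NP  lex  "map"
[1,2] NP/(NP\N)  lex  "song"
[2,3] (NP\N)/PP  lex  "gave"
[3,4] PP  lex  "often"
[2,4] NP\N  >  k=3
[1,4] NP  >  k=2
[4,5] (PP\(PP\NP))\NP  lex  "here"
[1,5] PP\(PP\NP)  <  k=4
[0,5] PP  <  k=1
[5,6] (S/NP)\PP  lex  "saw"
[0,6] S/NP  <  k=5
[6,7] N  lex  "today"
[7,8] NP\N  lex  "river"
[6,8] NP  <  k=7
[0,8] S  >  k=6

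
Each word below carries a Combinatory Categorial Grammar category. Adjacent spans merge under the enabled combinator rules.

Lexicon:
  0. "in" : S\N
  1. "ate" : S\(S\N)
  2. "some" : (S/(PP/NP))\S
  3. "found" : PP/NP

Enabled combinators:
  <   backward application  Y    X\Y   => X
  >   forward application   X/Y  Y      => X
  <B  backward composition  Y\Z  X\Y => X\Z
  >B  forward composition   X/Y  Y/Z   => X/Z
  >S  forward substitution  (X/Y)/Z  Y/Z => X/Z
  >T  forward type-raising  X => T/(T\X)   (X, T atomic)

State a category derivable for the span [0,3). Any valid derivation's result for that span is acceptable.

[0,4] S   >
  [0,3] S/(PP/NP)   <
    [0,2] S   <
      [0,1] "in" : S\N
      [1,2] "ate" : S\(S\N)
    [2,3] "some" : (S/(PP/NP))\S
  [3,4] "found" : PP/NP

S/(PP/NP)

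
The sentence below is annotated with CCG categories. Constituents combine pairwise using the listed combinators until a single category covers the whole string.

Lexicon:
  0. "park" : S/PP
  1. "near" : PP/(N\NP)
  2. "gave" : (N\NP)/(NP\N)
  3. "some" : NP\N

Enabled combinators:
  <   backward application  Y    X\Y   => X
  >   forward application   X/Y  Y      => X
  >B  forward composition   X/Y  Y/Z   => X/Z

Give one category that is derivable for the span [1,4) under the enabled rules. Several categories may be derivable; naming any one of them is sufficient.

[0,4] S   >
  [0,1] "park" : S/PP
  [1,4] PP   >
    [1,2] "near" : PP/(N\NP)
    [2,4] N\NP   >
      [2,3] "gave" : (N\NP)/(NP\N)
      [3,4] "some" : NP\N

PP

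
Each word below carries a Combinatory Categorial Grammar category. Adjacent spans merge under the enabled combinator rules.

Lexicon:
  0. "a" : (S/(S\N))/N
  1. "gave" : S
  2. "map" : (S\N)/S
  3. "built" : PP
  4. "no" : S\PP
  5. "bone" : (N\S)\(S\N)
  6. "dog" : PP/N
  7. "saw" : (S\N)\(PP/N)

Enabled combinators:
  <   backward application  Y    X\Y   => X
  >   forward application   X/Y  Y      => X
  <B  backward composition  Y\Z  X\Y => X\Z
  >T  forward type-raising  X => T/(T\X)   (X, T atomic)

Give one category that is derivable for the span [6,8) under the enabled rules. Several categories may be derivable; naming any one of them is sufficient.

S\N

[0,8] S   >
  [0,6] S/(S\N)   >
    [0,1] "a" : (S/(S\N))/N
    [1,6] N   <
      [1,2] "gave" : S
      [2,6] N\S   <
        [2,5] S\N   >
          [2,3] "map" : (S\N)/S
          [3,5] S   <
            [3,4] "built" : PP
            [4,5] "no" : S\PP
        [5,6] "bone" : (N\S)\(S\N)
  [6,8] S\N   <
    [6,7] "dog" : PP/N
    [7,8] "saw" : (S\N)\(PP/N)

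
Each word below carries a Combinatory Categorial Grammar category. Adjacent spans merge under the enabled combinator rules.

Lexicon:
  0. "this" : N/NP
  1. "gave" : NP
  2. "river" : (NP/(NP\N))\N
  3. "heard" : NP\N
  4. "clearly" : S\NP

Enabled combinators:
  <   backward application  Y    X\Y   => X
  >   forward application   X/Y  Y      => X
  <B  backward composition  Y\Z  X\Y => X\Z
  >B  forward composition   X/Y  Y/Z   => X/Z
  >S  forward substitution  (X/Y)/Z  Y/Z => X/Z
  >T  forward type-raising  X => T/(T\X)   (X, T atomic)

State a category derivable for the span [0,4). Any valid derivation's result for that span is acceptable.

[0,5] S   <
  [0,4] NP   >
    [0,3] NP/(NP\N)   <
      [0,2] N   >
        [0,1] "this" : N/NP
        [1,2] "gave" : NP
      [2,3] "river" : (NP/(NP\N))\N
    [3,4] "heard" : NP\N
  [4,5] "clearly" : S\NP

NP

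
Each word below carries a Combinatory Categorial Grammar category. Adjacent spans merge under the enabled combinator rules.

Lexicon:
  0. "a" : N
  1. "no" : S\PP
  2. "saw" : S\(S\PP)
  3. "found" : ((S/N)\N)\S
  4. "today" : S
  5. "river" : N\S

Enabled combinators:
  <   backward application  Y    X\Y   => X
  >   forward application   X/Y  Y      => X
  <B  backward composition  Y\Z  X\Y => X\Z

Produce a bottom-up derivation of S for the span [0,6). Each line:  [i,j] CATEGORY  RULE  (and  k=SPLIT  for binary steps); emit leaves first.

[0,6] S   >
  [0,4] S/N   <
    [0,1] "a" : N
    [1,4] (S/N)\N   <
      [1,3] S   <
        [1,2] "no" : S\PP
        [2,3] "saw" : S\(S\PP)
      [3,4] "found" : ((S/N)\N)\S
  [4,6] N   <
    [4,5] "today" : S
    [5,6] "river" : N\S

[0,1] N  lex  "a"
[1,2] S\PP  lex  "no"
[2,3] S\(S\PP)  lex  "saw"
[1,3] S  <  k=2
[3,4] ((S/N)\N)\S  lex  "found"
[1,4] (S/N)\N  <  k=3
[0,4] S/N  <  k=1
[4,5] S  lex  "today"
[5,6] N\S  lex  "river"
[4,6] N  <  k=5
[0,6] S  >  k=4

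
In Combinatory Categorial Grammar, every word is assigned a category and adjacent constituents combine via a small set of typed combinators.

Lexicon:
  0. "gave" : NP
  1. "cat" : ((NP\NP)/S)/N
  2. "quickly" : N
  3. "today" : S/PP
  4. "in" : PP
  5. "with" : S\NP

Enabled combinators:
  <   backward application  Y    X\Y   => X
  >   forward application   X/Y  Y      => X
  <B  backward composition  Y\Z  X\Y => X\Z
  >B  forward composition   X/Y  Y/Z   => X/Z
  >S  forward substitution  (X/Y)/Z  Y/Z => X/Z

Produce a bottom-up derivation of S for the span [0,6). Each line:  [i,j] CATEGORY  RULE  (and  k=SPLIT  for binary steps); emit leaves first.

[0,1] NP  lex  "gave"
[1,2] ((NP\NP)/S)/N  lex  "cat"
[2,3] N  lex  "quickly"
[1,3] (NP\NP)/S  >  k=2
[3,4] S/PP  lex  "today"
[4,5] PP  lex  "in"
[3,5] S  >  k=4
[1,5] NP\NP  >  k=3
[5,6] S\NP  lex  "with"
[1,6] S\NP  <B  k=5
[0,6] S  <  k=1

[0,6] S   <
  [0,1] "gave" : NP
  [1,6] S\NP   <B
    [1,5] NP\NP   >
      [1,3] (NP\NP)/S   >
        [1,2] "cat" : ((NP\NP)/S)/N
        [2,3] "quickly" : N
      [3,5] S   >
        [3,4] "today" : S/PP
        [4,5] "in" : PP
    [5,6] "with" : S\NP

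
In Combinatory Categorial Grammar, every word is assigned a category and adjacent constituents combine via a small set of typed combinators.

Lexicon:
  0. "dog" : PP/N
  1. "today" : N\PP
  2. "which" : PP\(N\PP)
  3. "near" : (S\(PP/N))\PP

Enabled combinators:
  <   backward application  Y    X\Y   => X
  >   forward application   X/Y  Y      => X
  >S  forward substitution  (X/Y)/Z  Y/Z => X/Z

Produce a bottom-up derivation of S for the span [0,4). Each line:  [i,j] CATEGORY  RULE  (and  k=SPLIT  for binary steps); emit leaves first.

[0,1] PP/N  lex  "dog"
[1,2] N\PP  lex  "today"
[2,3] PP\(N\PP)  lex  "which"
[1,3] PP  <  k=2
[3,4] (S\(PP/N))\PP  lex  "near"
[1,4] S\(PP/N)  <  k=3
[0,4] S  <  k=1

[0,4] S   <
  [0,1] "dog" : PP/N
  [1,4] S\(PP/N)   <
    [1,3] PP   <
      [1,2] "today" : N\PP
      [2,3] "which" : PP\(N\PP)
    [3,4] "near" : (S\(PP/N))\PP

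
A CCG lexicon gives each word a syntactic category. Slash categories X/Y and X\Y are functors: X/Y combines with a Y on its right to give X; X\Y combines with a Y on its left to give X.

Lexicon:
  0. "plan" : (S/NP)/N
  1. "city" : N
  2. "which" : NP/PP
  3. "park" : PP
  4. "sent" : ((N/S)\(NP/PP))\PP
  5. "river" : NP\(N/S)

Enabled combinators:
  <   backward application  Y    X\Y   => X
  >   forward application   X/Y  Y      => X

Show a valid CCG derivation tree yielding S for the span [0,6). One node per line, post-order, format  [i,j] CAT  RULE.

[0,1] (S/NP)/N  lex  "plan"
[1,2] N  lex  "city"
[0,2] S/NP  >  k=1
[2,3] NP/PP  lex  "which"
[3,4] PP  lex  "park"
[4,5] ((N/S)\(NP/PP))\PP  lex  "sent"
[3,5] (N/S)\(NP/PP)  <  k=4
[2,5] N/S  <  k=3
[5,6] NP\(N/S)  lex  "river"
[2,6] NP  <  k=5
[0,6] S  >  k=2

[0,6] S   >
  [0,2] S/NP   >
    [0,1] "plan" : (S/NP)/N
    [1,2] "city" : N
  [2,6] NP   <
    [2,5] N/S   <
      [2,3] "which" : NP/PP
      [3,5] (N/S)\(NP/PP)   <
        [3,4] "park" : PP
        [4,5] "sent" : ((N/S)\(NP/PP))\PP
    [5,6] "river" : NP\(N/S)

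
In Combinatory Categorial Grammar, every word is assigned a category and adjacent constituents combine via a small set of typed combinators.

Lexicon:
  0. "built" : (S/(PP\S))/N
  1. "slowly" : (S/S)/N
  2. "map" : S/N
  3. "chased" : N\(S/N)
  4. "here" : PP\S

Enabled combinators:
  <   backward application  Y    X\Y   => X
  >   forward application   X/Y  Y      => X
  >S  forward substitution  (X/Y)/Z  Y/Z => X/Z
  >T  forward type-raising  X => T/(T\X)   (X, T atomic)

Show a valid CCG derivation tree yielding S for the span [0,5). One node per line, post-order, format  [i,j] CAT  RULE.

[0,1] (S/(PP\S))/N  lex  "built"
[1,2] (S/S)/N  lex  "slowly"
[2,3] S/N  lex  "map"
[1,3] S/N  >S  k=2
[3,4] N\(S/N)  lex  "chased"
[1,4] N  <  k=3
[0,4] S/(PP\S)  >  k=1
[4,5] PP\S  lex  "here"
[0,5] S  >  k=4

[0,5] S   >
  [0,4] S/(PP\S)   >
    [0,1] "built" : (S/(PP\S))/N
    [1,4] N   <
      [1,3] S/N   >S
        [1,2] "slowly" : (S/S)/N
        [2,3] "map" : S/N
      [3,4] "chased" : N\(S/N)
  [4,5] "here" : PP\S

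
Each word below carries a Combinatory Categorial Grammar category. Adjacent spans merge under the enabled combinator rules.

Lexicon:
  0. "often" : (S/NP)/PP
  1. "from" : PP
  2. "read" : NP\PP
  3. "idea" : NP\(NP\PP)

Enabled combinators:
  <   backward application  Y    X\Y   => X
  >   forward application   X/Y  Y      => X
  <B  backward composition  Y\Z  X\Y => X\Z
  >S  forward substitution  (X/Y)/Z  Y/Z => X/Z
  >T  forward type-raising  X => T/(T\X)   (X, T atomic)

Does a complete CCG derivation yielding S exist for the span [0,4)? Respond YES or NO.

[0,4] S   >
  [0,2] S/NP   >
    [0,1] "often" : (S/NP)/PP
    [1,2] "from" : PP
  [2,4] NP   <
    [2,3] "read" : NP\PP
    [3,4] "idea" : NP\(NP\PP)

YES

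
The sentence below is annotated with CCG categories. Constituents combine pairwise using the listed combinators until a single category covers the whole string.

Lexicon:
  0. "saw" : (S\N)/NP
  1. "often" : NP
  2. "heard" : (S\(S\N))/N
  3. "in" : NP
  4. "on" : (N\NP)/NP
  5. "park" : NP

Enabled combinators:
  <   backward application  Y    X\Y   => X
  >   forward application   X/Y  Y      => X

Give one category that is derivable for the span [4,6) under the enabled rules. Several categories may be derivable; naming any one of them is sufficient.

[0,6] S   <
  [0,2] S\N   >
    [0,1] "saw" : (S\N)/NP
    [1,2] "often" : NP
  [2,6] S\(S\N)   >
    [2,3] "heard" : (S\(S\N))/N
    [3,6] N   <
      [3,4] "in" : NP
      [4,6] N\NP   >
        [4,5] "on" : (N\NP)/NP
        [5,6] "park" : NP

N\NP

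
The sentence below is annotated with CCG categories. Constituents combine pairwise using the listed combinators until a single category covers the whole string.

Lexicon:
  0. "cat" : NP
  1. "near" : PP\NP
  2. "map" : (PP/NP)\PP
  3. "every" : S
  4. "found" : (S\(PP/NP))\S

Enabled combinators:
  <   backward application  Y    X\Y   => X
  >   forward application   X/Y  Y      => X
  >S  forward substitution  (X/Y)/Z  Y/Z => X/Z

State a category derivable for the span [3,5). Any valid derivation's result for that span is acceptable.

[0,5] S   <
  [0,3] PP/NP   <
    [0,2] PP   <
      [0,1] "cat" : NP
      [1,2] "near" : PP\NP
    [2,3] "map" : (PP/NP)\PP
  [3,5] S\(PP/NP)   <
    [3,4] "every" : S
    [4,5] "found" : (S\(PP/NP))\S

S\(PP/NP)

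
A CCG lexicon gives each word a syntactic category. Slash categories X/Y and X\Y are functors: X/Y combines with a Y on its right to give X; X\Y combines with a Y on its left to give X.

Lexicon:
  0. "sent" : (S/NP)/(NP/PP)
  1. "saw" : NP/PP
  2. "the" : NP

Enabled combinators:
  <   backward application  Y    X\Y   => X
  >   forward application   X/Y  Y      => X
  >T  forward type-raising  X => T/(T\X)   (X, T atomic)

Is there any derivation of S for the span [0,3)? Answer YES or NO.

YES

[0,3] S   >
  [0,2] S/NP   >
    [0,1] "sent" : (S/NP)/(NP/PP)
    [1,2] "saw" : NP/PP
  [2,3] "the" : NP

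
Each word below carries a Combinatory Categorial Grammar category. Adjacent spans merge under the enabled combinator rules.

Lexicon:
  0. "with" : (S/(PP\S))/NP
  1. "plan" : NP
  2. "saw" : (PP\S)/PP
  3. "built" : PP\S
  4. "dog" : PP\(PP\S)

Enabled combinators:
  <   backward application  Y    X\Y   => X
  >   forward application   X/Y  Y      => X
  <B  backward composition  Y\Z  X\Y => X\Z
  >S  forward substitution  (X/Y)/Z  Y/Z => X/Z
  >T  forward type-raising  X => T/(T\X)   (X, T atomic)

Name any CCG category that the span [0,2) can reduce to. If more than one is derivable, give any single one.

[0,5] S   >
  [0,2] S/(PP\S)   >
    [0,1] "with" : (S/(PP\S))/NP
    [1,2] "plan" : NP
  [2,5] PP\S   >
    [2,3] "saw" : (PP\S)/PP
    [3,5] PP   <
      [3,4] "built" : PP\S
      [4,5] "dog" : PP\(PP\S)

S/(PP\S)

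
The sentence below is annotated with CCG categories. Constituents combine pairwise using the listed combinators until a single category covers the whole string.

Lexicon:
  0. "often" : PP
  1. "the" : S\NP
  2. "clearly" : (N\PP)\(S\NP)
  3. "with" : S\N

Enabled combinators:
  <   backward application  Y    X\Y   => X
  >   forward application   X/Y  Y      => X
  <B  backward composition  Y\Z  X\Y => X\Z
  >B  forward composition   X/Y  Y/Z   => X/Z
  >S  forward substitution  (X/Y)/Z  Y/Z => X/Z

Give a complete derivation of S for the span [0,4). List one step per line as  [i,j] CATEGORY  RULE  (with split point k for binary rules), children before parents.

[0,4] S   <
  [0,3] N   <
    [0,1] "often" : PP
    [1,3] N\PP   <
      [1,2] "the" : S\NP
      [2,3] "clearly" : (N\PP)\(S\NP)
  [3,4] "with" : S\N

[0,1] PP  lex  "often"
[1,2] S\NP  lex  "the"
[2,3] (N\PP)\(S\NP)  lex  "clearly"
[1,3] N\PP  <  k=2
[0,3] N  <  k=1
[3,4] S\N  lex  "with"
[0,4] S  <  k=3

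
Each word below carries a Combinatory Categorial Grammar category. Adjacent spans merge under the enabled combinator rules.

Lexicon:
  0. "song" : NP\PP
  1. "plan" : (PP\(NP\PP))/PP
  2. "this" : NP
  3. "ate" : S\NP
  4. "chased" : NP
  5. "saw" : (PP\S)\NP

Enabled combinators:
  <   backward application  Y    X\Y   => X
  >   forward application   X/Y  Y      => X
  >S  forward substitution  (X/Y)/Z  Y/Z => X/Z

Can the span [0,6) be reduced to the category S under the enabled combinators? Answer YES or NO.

NO

NP\PP (PP\(NP\PP))/PP NP S\NP NP (PP\S)\NP
CKY chart[0,6] = {PP}; S ∉ chart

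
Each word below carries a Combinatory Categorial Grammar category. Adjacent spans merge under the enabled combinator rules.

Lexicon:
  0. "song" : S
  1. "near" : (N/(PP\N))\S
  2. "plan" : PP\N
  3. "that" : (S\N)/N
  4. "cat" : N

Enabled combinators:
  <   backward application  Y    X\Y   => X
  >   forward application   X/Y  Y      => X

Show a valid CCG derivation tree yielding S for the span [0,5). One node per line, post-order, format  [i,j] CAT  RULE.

[0,1] S  lex  "song"
[1,2] (N/(PP\N))\S  lex  "near"
[0,2] N/(PP\N)  <  k=1
[2,3] PP\N  lex  "plan"
[0,3] N  >  k=2
[3,4] (S\N)/N  lex  "that"
[4,5] N  lex  "cat"
[3,5] S\N  >  k=4
[0,5] S  <  k=3

[0,5] S   <
  [0,3] N   >
    [0,2] N/(PP\N)   <
      [0,1] "song" : S
      [1,2] "near" : (N/(PP\N))\S
    [2,3] "plan" : PP\N
  [3,5] S\N   >
    [3,4] "that" : (S\N)/N
    [4,5] "cat" : N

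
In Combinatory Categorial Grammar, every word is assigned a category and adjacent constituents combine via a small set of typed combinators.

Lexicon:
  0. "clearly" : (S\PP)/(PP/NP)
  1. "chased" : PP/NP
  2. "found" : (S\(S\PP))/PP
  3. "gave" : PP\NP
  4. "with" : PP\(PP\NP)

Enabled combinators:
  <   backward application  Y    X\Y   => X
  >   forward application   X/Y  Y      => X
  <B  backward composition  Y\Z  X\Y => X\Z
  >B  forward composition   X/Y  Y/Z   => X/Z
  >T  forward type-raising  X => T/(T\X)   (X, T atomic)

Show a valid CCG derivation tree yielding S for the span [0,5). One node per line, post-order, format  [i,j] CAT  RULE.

[0,1] (S\PP)/(PP/NP)  lex  "clearly"
[1,2] PP/NP  lex  "chased"
[0,2] S\PP  >  k=1
[2,3] (S\(S\PP))/PP  lex  "found"
[3,4] PP\NP  lex  "gave"
[4,5] PP\(PP\NP)  lex  "with"
[3,5] PP  <  k=4
[2,5] S\(S\PP)  >  k=3
[0,5] S  <  k=2

[0,5] S   <
  [0,2] S\PP   >
    [0,1] "clearly" : (S\PP)/(PP/NP)
    [1,2] "chased" : PP/NP
  [2,5] S\(S\PP)   >
    [2,3] "found" : (S\(S\PP))/PP
    [3,5] PP   <
      [3,4] "gave" : PP\NP
      [4,5] "with" : PP\(PP\NP)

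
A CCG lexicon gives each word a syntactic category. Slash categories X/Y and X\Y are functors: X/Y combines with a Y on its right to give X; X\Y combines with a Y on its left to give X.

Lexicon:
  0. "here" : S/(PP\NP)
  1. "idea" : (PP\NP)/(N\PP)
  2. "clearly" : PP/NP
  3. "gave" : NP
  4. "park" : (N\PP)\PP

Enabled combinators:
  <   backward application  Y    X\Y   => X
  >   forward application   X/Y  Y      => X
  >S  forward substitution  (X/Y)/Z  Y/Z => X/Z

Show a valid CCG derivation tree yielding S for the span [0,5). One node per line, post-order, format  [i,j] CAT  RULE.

[0,1] S/(PP\NP)  lex  "here"
[1,2] (PP\NP)/(N\PP)  lex  "idea"
[2,3] PP/NP  lex  "clearly"
[3,4] NP  lex  "gave"
[2,4] PP  >  k=3
[4,5] (N\PP)\PP  lex  "park"
[2,5] N\PP  <  k=4
[1,5] PP\NP  >  k=2
[0,5] S  >  k=1

[0,5] S   >
  [0,1] "here" : S/(PP\NP)
  [1,5] PP\NP   >
    [1,2] "idea" : (PP\NP)/(N\PP)
    [2,5] N\PP   <
      [2,4] PP   >
        [2,3] "clearly" : PP/NP
        [3,4] "gave" : NP
      [4,5] "park" : (N\PP)\PP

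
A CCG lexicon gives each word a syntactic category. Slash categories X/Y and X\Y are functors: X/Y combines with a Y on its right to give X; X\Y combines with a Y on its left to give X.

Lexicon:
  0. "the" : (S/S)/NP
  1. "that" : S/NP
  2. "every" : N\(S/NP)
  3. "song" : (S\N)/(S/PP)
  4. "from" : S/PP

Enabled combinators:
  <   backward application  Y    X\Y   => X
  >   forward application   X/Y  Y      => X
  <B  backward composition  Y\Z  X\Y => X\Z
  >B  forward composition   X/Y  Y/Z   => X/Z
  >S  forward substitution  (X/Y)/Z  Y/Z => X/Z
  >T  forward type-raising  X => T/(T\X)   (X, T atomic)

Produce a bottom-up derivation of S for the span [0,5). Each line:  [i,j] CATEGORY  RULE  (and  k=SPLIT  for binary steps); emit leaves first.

[0,5] S   <
  [0,3] N   <
    [0,2] S/NP   >S
      [0,1] "the" : (S/S)/NP
      [1,2] "that" : S/NP
    [2,3] "every" : N\(S/NP)
  [3,5] S\N   >
    [3,4] "song" : (S\N)/(S/PP)
    [4,5] "from" : S/PP

[0,1] (S/S)/NP  lex  "the"
[1,2] S/NP  lex  "that"
[0,2] S/NP  >S  k=1
[2,3] N\(S/NP)  lex  "every"
[0,3] N  <  k=2
[3,4] (S\N)/(S/PP)  lex  "song"
[4,5] S/PP  lex  "from"
[3,5] S\N  >  k=4
[0,5] S  <  k=3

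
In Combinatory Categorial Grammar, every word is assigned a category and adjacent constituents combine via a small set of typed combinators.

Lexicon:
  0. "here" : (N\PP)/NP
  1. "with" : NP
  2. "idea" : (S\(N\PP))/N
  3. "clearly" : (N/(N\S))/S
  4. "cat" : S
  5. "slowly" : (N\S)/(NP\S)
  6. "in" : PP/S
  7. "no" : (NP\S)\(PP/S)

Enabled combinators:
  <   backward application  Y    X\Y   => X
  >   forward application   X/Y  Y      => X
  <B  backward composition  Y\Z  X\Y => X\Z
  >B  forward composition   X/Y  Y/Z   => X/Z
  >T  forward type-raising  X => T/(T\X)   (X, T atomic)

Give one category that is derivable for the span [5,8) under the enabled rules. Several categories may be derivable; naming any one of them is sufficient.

[0,8] S   <
  [0,2] N\PP   >
    [0,1] "here" : (N\PP)/NP
    [1,2] "with" : NP
  [2,8] S\(N\PP)   >
    [2,3] "idea" : (S\(N\PP))/N
    [3,8] N   >
      [3,5] N/(N\S)   >
        [3,4] "clearly" : (N/(N\S))/S
        [4,5] "cat" : S
      [5,8] N\S   >
        [5,6] "slowly" : (N\S)/(NP\S)
        [6,8] NP\S   <
          [6,7] "in" : PP/S
          [7,8] "no" : (NP\S)\(PP/S)

N\S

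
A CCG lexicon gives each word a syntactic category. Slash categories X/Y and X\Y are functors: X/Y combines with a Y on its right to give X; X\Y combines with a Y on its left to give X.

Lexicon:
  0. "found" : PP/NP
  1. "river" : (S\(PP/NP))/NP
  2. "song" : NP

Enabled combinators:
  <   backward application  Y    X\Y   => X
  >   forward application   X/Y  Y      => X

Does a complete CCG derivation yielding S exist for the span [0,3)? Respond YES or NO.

YES

[0,3] S   <
  [0,1] "found" : PP/NP
  [1,3] S\(PP/NP)   >
    [1,2] "river" : (S\(PP/NP))/NP
    [2,3] "song" : NP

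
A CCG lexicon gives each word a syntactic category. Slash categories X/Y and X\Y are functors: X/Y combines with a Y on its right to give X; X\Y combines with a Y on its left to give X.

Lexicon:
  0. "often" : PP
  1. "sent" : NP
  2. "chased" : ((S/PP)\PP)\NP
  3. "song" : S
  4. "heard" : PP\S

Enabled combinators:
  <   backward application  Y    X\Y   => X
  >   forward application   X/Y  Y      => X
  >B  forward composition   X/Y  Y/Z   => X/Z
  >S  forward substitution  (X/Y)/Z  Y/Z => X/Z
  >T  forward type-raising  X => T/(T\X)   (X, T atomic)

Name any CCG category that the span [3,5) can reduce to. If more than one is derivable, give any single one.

[0,5] S   >
  [0,3] S/PP   <
    [0,1] "often" : PP
    [1,3] (S/PP)\PP   <
      [1,2] "sent" : NP
      [2,3] "chased" : ((S/PP)\PP)\NP
  [3,5] PP   >
    [3,4] PP/(PP\S)   >T
      [3,4] "song" : S
    [4,5] "heard" : PP\S

PP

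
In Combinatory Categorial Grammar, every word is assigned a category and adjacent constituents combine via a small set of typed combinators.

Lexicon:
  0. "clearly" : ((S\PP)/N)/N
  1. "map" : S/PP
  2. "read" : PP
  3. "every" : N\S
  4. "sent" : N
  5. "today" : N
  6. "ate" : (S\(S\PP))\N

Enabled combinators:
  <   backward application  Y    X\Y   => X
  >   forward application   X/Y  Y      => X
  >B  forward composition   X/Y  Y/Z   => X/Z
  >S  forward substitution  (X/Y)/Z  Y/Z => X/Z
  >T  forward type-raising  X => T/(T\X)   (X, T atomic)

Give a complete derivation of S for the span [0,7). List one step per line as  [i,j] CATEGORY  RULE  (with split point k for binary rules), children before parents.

[0,7] S   <
  [0,5] S\PP   >
    [0,4] (S\PP)/N   >
      [0,1] "clearly" : ((S\PP)/N)/N
      [1,4] N   <
        [1,3] S   >
          [1,2] "map" : S/PP
          [2,3] "read" : PP
        [3,4] "every" : N\S
    [4,5] "sent" : N
  [5,7] S\(S\PP)   <
    [5,6] "today" : N
    [6,7] "ate" : (S\(S\PP))\N

[0,1] ((S\PP)/N)/N  lex  "clearly"
[1,2] S/PP  lex  "map"
[2,3] PP  lex  "read"
[1,3] S  >  k=2
[3,4] N\S  lex  "every"
[1,4] N  <  k=3
[0,4] (S\PP)/N  >  k=1
[4,5] N  lex  "sent"
[0,5] S\PP  >  k=4
[5,6] N  lex  "today"
[6,7] (S\(S\PP))\N  lex  "ate"
[5,7] S\(S\PP)  <  k=6
[0,7] S  <  k=5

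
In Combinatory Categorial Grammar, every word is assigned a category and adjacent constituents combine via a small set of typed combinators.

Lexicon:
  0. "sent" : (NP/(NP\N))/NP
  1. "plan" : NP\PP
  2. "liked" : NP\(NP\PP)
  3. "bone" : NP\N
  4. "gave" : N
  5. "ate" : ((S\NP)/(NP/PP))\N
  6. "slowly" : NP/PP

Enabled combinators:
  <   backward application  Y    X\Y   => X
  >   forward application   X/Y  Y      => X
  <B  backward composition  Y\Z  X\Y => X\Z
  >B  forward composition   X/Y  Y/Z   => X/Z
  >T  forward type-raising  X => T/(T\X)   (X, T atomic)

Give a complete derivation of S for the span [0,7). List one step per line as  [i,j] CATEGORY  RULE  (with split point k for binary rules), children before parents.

[0,1] (NP/(NP\N))/NP  lex  "sent"
[1,2] NP\PP  lex  "plan"
[2,3] NP\(NP\PP)  lex  "liked"
[1,3] NP  <  k=2
[0,3] NP/(NP\N)  >  k=1
[3,4] NP\N  lex  "bone"
[0,4] NP  >  k=3
[4,5] N  lex  "gave"
[5,6] ((S\NP)/(NP/PP))\N  lex  "ate"
[4,6] (S\NP)/(NP/PP)  <  k=5
[6,7] NP/PP  lex  "slowly"
[4,7] S\NP  >  k=6
[0,7] S  <  k=4

[0,7] S   <
  [0,4] NP   >
    [0,3] NP/(NP\N)   >
      [0,1] "sent" : (NP/(NP\N))/NP
      [1,3] NP   <
        [1,2] "plan" : NP\PP
        [2,3] "liked" : NP\(NP\PP)
    [3,4] "bone" : NP\N
  [4,7] S\NP   >
    [4,6] (S\NP)/(NP/PP)   <
      [4,5] "gave" : N
      [5,6] "ate" : ((S\NP)/(NP/PP))\N
    [6,7] "slowly" : NP/PP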